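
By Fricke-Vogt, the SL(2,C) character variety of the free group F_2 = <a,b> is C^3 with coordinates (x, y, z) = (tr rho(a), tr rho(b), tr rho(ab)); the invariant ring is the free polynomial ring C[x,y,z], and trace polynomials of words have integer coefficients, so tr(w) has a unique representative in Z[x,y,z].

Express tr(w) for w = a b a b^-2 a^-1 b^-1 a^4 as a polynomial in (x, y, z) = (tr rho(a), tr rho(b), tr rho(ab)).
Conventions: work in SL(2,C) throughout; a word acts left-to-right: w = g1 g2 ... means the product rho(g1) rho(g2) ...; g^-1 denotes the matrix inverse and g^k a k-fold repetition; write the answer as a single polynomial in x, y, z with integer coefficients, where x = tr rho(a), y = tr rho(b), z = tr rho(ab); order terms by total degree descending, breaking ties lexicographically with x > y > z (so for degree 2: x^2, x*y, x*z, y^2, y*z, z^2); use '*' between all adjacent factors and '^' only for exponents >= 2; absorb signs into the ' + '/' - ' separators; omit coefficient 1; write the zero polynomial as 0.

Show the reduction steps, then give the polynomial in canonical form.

tr(b a^2) = tr(a)*tr(b a) - tr(b)  (reduce the a square) = x*z - y
tr(a^2 b a) = tr(a)*tr(b a^2) - tr(b a)  (reduce the a square) = x^2*z - x*y - z
apply: tr(a b a^3) = tr(a)*tr(a^2 b a) - tr(a^2 b)  (reduce the a square) = x^3*z - x^2*y - 2*x*z + y
tr(a^3 b a^2) = tr(a)*tr(a b a^3) - tr(a b a^2)  (reduce the a square) = x^4*z - x^3*y - 3*x^2*z + 2*x*y + z
tr(a^5 b a) = tr(a)*tr(a^3 b a^2) - tr(a^3 b a)  (reduce the a square) = x^5*z - x^4*y - 4*x^3*z + 3*x^2*y + 3*x*z - y
use: tr(b a b a) = tr(b a)*tr(b a) - tr(1)  (split on b) = z^2 - 2
apply: tr(b a b) = tr(b)*tr(a b) - tr(a)  (reduce the b square) = y*z - x
tr(b a b a^2) = tr(a)*tr(b a b a) - tr(b a b)  (reduce the a square) = x*z^2 - y*z - x
tr(a^2 b a b a) = tr(a)*tr(b a b a^2) - tr(b a b a)  (reduce the a square) = x^2*z^2 - x*y*z - x^2 - z^2 + 2
tr(a^3 b a b a) = tr(a)*tr(a^2 b a b a) - tr(a^2 b a b)  (reduce the a square) = x^3*z^2 - x^2*y*z - x^3 - 2*x*z^2 + y*z + 3*x
tr(a^5 b a b) = tr(a)*tr(a^3 b a b a) - tr(a^3 b a b)  (reduce the a square) = x^4*z^2 - x^3*y*z - x^4 - 3*x^2*z^2 + 2*x*y*z + 4*x^2 + z^2 - 2
tr(a^5 b a b^-1) = tr(a^5 b a)*tr(b) - tr(a^5 b a b)  (eliminate b^-1) = x^5*y*z - x^4*y^2 - x^4*z^2 - 3*x^3*y*z + x^4 + 3*x^2*y^2 + 3*x^2*z^2 + x*y*z - 4*x^2 - y^2 - z^2 + 2
use: tr(b^-1 a^5 b a b^-1) = tr(a^5 b a b^-1)*tr(b) - tr(a^5 b a)  (eliminate b^-1) = x^5*y^2*z - x^4*y^3 - x^4*y*z^2 - x^5*z - 3*x^3*y^2*z + 2*x^4*y + 3*x^2*y^3 + 3*x^2*y*z^2 + 4*x^3*z + x*y^2*z - 7*x^2*y - y^3 - y*z^2 - 3*x*z + 3*y
tr(a^5 b a^2) = tr(a)*tr(a^2 b a^4) - tr(a^2 b a^3)  (reduce the a square) = x^6*z - x^5*y - 5*x^4*z + 4*x^3*y + 6*x^2*z - 3*x*y - z
tr(a^2) = tr(a)*tr(a) - tr(1)  (reduce the a square) = x^2 - 2
tr(b a^2 b) = tr(b)*tr(a^2 b) - tr(a^2)  (reduce the b square) = x*y*z - x^2 - y^2 + 2
tr(a b a^2 b a) = tr(a)*tr(b a^2 b a) - tr(b a^2 b)  (reduce the a square) = x^2*z^2 - 2*x*y*z + y^2 - 2
use: tr(b a^2 b a^3) = tr(a)*tr(a b a^2 b a) - tr(a b a^2 b)  (reduce the a square) = x^3*z^2 - 2*x^2*y*z + x*y^2 - x*z^2 + y*z - x
tr(a b a^2 b a^3) = tr(a)*tr(b a^2 b a^3) - tr(b a^2 b a^2)  (reduce the a square) = x^4*z^2 - 2*x^3*y*z + x^2*y^2 - 2*x^2*z^2 + 3*x*y*z - x^2 - y^2 + 2
tr(a^5 b a^2 b) = tr(a)*tr(a b a^2 b a^3) - tr(a b a^2 b a^2)  (reduce the a square) = x^5*z^2 - 2*x^4*y*z + x^3*y^2 - 3*x^3*z^2 + 5*x^2*y*z - x^3 - 2*x*y^2 + x*z^2 - y*z + 3*x
tr(a b^-1 a^5 b a) = tr(a^5 b a^2)*tr(b) - tr(a^5 b a^2 b)  (eliminate b^-1) = x^6*y*z - x^5*y^2 - x^5*z^2 - 3*x^4*y*z + 3*x^3*y^2 + 3*x^3*z^2 + x^2*y*z + x^3 - x*y^2 - x*z^2 - 3*x
tr(a^5 b a b a) = tr(a)*tr(a b a b a^4) - tr(a b a b a^3)  (reduce the a square) = x^5*z^2 - x^4*y*z - x^5 - 4*x^3*z^2 + 3*x^2*y*z + 5*x^3 + 3*x*z^2 - y*z - 5*x
apply: tr(b a b a b a) = tr(a b)*tr(a b a b) - tr(a^-1 b^-1)  (split on a) = z^3 - 3*z
tr(b a b a b) = tr(b)*tr(a b a b) - tr(a b a)  (reduce the b square) = y*z^2 - x*z - y
tr(b a b a b a^2) = tr(a)*tr(b a b a b a) - tr(b a b a b)  (reduce the a square) = x*z^3 - y*z^2 - 2*x*z + y
tr(b a b a b a^3) = tr(a)*tr(b a b a b a^2) - tr(b a b a b a)  (reduce the a square) = x^2*z^3 - x*y*z^2 - 2*x^2*z - z^3 + x*y + 3*z
apply: tr(a b a b a b a^3) = tr(a)*tr(b a b a b a^3) - tr(b a b a b a^2)  (reduce the a square) = x^3*z^3 - x^2*y*z^2 - 2*x^3*z - 2*x*z^3 + x^2*y + y*z^2 + 5*x*z - y
tr(a^5 b a b a b) = tr(a)*tr(a b a b a b a^3) - tr(a b a b a b a^2)  (reduce the a square) = x^4*z^3 - x^3*y*z^2 - 2*x^4*z - 3*x^2*z^3 + x^3*y + 2*x*y*z^2 + 7*x^2*z + z^3 - 2*x*y - 3*z
use: tr(a b^-1 a^5 b a b) = tr(a^5 b a b a)*tr(b) - tr(a^5 b a b a b)  (eliminate b^-1) = x^5*y*z^2 - x^4*y^2*z - x^4*z^3 - x^5*y - 3*x^3*y*z^2 + 2*x^4*z + 3*x^2*y^2*z + 3*x^2*z^3 + 4*x^3*y + x*y*z^2 - 7*x^2*z - y^2*z - z^3 - 3*x*y + 3*z
tr(b^-1 a^5 b a b^-1 a) = tr(a b^-1 a^5 b a)*tr(b) - tr(a b^-1 a^5 b a b)  (eliminate b^-1) = x^6*y^2*z - x^5*y^3 - 2*x^5*y*z^2 - 2*x^4*y^2*z + x^4*z^3 + x^5*y + 3*x^3*y^3 + 6*x^3*y*z^2 - 2*x^4*z - 2*x^2*y^2*z - 3*x^2*z^3 - 3*x^3*y - x*y^3 - 2*x*y*z^2 + 7*x^2*z + y^2*z + z^3 - 3*z
tr(b^-1 a^-1 b^-1 a^5 b a) = tr(b^-1 a^5 b a b^-1)*tr(a) - tr(b^-1 a^5 b a b^-1 a)  (eliminate a^-1) = x^5*y*z^2 - x^6*z - x^4*y^2*z - x^4*z^3 + x^5*y - 3*x^3*y*z^2 + 6*x^4*z + 3*x^2*y^2*z + 3*x^2*z^3 - 4*x^3*y + x*y*z^2 - 10*x^2*z - y^2*z - z^3 + 3*x*y + 3*z
apply: tr(a^3) = tr(a)*tr(a^2) - tr(a)  (reduce the a square) = x^3 - 3*x
tr(a^4) = tr(a)*tr(a^3) - tr(a^2)  (reduce the a square) = x^4 - 4*x^2 + 2
tr(a^5) = tr(a)*tr(a^4) - tr(a^3)  (reduce the a square) = x^5 - 5*x^3 + 5*x
apply: tr(a b a b^-2 a^-1 b^-1 a^4) = tr(b^-1 a^-1 b^-1 a^5 b a)*tr(b) - tr(b^-1 a^-1 b^-1 a^5 b a b)  (eliminate b^-1) = x^5*y^2*z^2 - x^6*y*z - x^4*y^3*z - x^4*y*z^3 + x^5*y^2 - 3*x^3*y^2*z^2 + 6*x^4*y*z + 3*x^2*y^3*z + 3*x^2*y*z^3 - x^5 - 4*x^3*y^2 + x*y^2*z^2 - 10*x^2*y*z - y^3*z - y*z^3 + 5*x^3 + 3*x*y^2 + 3*y*z - 5*x

x^5*y^2*z^2 - x^6*y*z - x^4*y^3*z - x^4*y*z^3 + x^5*y^2 - 3*x^3*y^2*z^2 + 6*x^4*y*z + 3*x^2*y^3*z + 3*x^2*y*z^3 - x^5 - 4*x^3*y^2 + x*y^2*z^2 - 10*x^2*y*z - y^3*z - y*z^3 + 5*x^3 + 3*x*y^2 + 3*y*z - 5*x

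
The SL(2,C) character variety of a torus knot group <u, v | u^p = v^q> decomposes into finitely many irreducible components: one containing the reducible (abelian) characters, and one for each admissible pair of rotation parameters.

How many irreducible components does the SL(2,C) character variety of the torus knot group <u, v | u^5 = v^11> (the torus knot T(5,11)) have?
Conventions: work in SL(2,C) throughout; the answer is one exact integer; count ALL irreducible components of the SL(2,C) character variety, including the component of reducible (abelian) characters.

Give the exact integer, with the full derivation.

Gamma = < u, v | u^5 = v^11 > (torus knot T(5,11)); the central element u^5 = v^11 acts as +I or -I in any irreducible SL(2,C) representation.
This locks tr(u) to 2*cos(pi*alpha/5), alpha in 1..4, and tr(v) to 2*cos(pi*beta/11), beta in 1..10, on each component of irreducible characters.
Consistency of u^5 = (-1)^alpha I with v^11 = (-1)^beta I forces alpha = beta (mod 2).
Counting: 2 odd alphas x 5 odd betas + 2 even alphas x 5 even betas = 10 + 10 = 20.
components with irreducible characters: 20; plus the single component of reducible (abelian) characters: total 21.

21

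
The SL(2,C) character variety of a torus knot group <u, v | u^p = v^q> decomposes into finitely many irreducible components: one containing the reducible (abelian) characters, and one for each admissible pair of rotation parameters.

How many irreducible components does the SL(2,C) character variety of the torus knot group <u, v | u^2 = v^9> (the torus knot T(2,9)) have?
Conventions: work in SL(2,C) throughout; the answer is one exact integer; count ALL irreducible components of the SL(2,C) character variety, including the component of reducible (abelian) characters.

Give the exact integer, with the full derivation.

In the torus knot group T(2,9), u^2 = v^9 is central, so an irreducible representation sends it to +I or -I (Schur).
On an irreducible component, tr(u) is locked at 2*cos(pi*alpha/2) for some alpha in 1..1, and tr(v) at 2*cos(pi*beta/9) for some beta in 1..8.
Consistency of u^2 = (-1)^alpha I with v^9 = (-1)^beta I forces alpha = beta (mod 2).
Counting: 1 odd alphas x 4 odd betas + 0 even alphas x 4 even betas = 4 + 0 = 4.
Total: 4 irreducible-character components + 1 reducible (abelian) component = 5.

5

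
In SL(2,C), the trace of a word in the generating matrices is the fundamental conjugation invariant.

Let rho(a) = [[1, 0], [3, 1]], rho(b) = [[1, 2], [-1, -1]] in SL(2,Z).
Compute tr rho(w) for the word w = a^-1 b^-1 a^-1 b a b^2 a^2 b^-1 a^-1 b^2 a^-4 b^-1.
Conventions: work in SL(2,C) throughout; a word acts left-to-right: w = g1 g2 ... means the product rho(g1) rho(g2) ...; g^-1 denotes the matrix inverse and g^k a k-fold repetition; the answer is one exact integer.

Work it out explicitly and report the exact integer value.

19006

rho(a^-1) = [[1, 0], [-3, 1]]
... * rho(b^-1) = [[-1, -2], [1, 1]]  ->  [[-1, -2], [4, 7]]
... * rho(a^-1) = [[1, 0], [-3, 1]]  ->  [[5, -2], [-17, 7]]
... * rho(b) = [[1, 2], [-1, -1]]  ->  [[7, 12], [-24, -41]]
... * rho(a) = [[1, 0], [3, 1]]  ->  [[43, 12], [-147, -41]]
... * rho(b) = [[1, 2], [-1, -1]]  ->  [[31, 74], [-106, -253]]
... * rho(b) = [[1, 2], [-1, -1]]  ->  [[-43, -12], [147, 41]]
... * rho(a) = [[1, 0], [3, 1]]  ->  [[-79, -12], [270, 41]]
... * rho(a) = [[1, 0], [3, 1]]  ->  [[-115, -12], [393, 41]]
... * rho(b^-1) = [[-1, -2], [1, 1]]  ->  [[103, 218], [-352, -745]]
... * rho(a^-1) = [[1, 0], [-3, 1]]  ->  [[-551, 218], [1883, -745]]
... * rho(b) = [[1, 2], [-1, -1]]  ->  [[-769, -1320], [2628, 4511]]
... * rho(b) = [[1, 2], [-1, -1]]  ->  [[551, -218], [-1883, 745]]
... * rho(a^-1) = [[1, 0], [-3, 1]]  ->  [[1205, -218], [-4118, 745]]
... * rho(a^-1) = [[1, 0], [-3, 1]]  ->  [[1859, -218], [-6353, 745]]
... * rho(a^-1) = [[1, 0], [-3, 1]]  ->  [[2513, -218], [-8588, 745]]
... * rho(a^-1) = [[1, 0], [-3, 1]]  ->  [[3167, -218], [-10823, 745]]
... * rho(b^-1) = [[-1, -2], [1, 1]]  ->  [[-3385, -6552], [11568, 22391]]
tr = -3385 + 22391 = 19006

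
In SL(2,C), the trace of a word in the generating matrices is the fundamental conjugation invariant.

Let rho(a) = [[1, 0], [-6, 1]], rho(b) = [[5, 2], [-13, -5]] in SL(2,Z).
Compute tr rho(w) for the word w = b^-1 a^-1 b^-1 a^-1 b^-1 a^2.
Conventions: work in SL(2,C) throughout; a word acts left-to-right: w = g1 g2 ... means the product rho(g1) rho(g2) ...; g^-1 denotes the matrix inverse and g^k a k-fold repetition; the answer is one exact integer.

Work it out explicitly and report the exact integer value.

3456

rho(b^-1) = [[-5, -2], [13, 5]]
... * rho(a^-1) = [[1, 0], [6, 1]]  ->  [[-17, -2], [43, 5]]
... * rho(b^-1) = [[-5, -2], [13, 5]]  ->  [[59, 24], [-150, -61]]
... * rho(a^-1) = [[1, 0], [6, 1]]  ->  [[203, 24], [-516, -61]]
... * rho(b^-1) = [[-5, -2], [13, 5]]  ->  [[-703, -286], [1787, 727]]
... * rho(a) = [[1, 0], [-6, 1]]  ->  [[1013, -286], [-2575, 727]]
... * rho(a) = [[1, 0], [-6, 1]]  ->  [[2729, -286], [-6937, 727]]
tr = 2729 + 727 = 3456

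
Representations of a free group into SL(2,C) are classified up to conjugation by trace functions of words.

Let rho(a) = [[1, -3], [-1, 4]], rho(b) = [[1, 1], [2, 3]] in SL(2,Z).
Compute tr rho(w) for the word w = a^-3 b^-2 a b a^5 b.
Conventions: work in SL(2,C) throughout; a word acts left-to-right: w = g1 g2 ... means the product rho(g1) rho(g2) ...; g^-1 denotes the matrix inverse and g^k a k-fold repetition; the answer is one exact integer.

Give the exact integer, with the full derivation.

rho(a^-1) = [[4, 3], [1, 1]]
... * rho(a^-1) = [[4, 3], [1, 1]]  ->  [[19, 15], [5, 4]]
... * rho(a^-1) = [[4, 3], [1, 1]]  ->  [[91, 72], [24, 19]]
... * rho(b^-1) = [[3, -1], [-2, 1]]  ->  [[129, -19], [34, -5]]
... * rho(b^-1) = [[3, -1], [-2, 1]]  ->  [[425, -148], [112, -39]]
... * rho(a) = [[1, -3], [-1, 4]]  ->  [[573, -1867], [151, -492]]
... * rho(b) = [[1, 1], [2, 3]]  ->  [[-3161, -5028], [-833, -1325]]
... * rho(a) = [[1, -3], [-1, 4]]  ->  [[1867, -10629], [492, -2801]]
... * rho(a) = [[1, -3], [-1, 4]]  ->  [[12496, -48117], [3293, -12680]]
... * rho(a) = [[1, -3], [-1, 4]]  ->  [[60613, -229956], [15973, -60599]]
... * rho(a) = [[1, -3], [-1, 4]]  ->  [[290569, -1101663], [76572, -290315]]
... * rho(a) = [[1, -3], [-1, 4]]  ->  [[1392232, -5278359], [366887, -1390976]]
... * rho(b) = [[1, 1], [2, 3]]  ->  [[-9164486, -14442845], [-2415065, -3806041]]
tr = -9164486 + -3806041 = -12970527

-12970527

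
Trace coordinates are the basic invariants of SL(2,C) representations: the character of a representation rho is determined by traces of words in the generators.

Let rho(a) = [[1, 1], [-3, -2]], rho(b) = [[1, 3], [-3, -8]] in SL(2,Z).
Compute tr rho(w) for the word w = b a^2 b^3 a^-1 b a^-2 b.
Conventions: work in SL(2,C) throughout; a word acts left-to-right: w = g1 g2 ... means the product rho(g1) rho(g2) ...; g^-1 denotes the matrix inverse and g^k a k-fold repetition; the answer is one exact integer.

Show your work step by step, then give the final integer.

rho(b) = [[1, 3], [-3, -8]]
... * rho(a) = [[1, 1], [-3, -2]]  ->  [[-8, -5], [21, 13]]
... * rho(a) = [[1, 1], [-3, -2]]  ->  [[7, 2], [-18, -5]]
... * rho(b) = [[1, 3], [-3, -8]]  ->  [[1, 5], [-3, -14]]
... * rho(b) = [[1, 3], [-3, -8]]  ->  [[-14, -37], [39, 103]]
... * rho(b) = [[1, 3], [-3, -8]]  ->  [[97, 254], [-270, -707]]
... * rho(a^-1) = [[-2, -1], [3, 1]]  ->  [[568, 157], [-1581, -437]]
... * rho(b) = [[1, 3], [-3, -8]]  ->  [[97, 448], [-270, -1247]]
... * rho(a^-1) = [[-2, -1], [3, 1]]  ->  [[1150, 351], [-3201, -977]]
... * rho(a^-1) = [[-2, -1], [3, 1]]  ->  [[-1247, -799], [3471, 2224]]
... * rho(b) = [[1, 3], [-3, -8]]  ->  [[1150, 2651], [-3201, -7379]]
tr = 1150 + -7379 = -6229

-6229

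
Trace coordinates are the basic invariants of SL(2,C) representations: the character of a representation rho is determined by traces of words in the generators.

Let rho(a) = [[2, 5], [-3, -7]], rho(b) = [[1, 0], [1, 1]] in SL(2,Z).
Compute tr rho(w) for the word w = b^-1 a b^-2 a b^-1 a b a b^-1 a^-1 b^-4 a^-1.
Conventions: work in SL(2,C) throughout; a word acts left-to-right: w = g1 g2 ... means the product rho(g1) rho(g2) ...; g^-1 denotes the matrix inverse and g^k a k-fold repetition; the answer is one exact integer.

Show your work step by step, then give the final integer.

rho(b^-1) = [[1, 0], [-1, 1]]
... * rho(a) = [[2, 5], [-3, -7]]  ->  [[2, 5], [-5, -12]]
... * rho(b^-1) = [[1, 0], [-1, 1]]  ->  [[-3, 5], [7, -12]]
... * rho(b^-1) = [[1, 0], [-1, 1]]  ->  [[-8, 5], [19, -12]]
... * rho(a) = [[2, 5], [-3, -7]]  ->  [[-31, -75], [74, 179]]
... * rho(b^-1) = [[1, 0], [-1, 1]]  ->  [[44, -75], [-105, 179]]
... * rho(a) = [[2, 5], [-3, -7]]  ->  [[313, 745], [-747, -1778]]
... * rho(b) = [[1, 0], [1, 1]]  ->  [[1058, 745], [-2525, -1778]]
... * rho(a) = [[2, 5], [-3, -7]]  ->  [[-119, 75], [284, -179]]
... * rho(b^-1) = [[1, 0], [-1, 1]]  ->  [[-194, 75], [463, -179]]
... * rho(a^-1) = [[-7, -5], [3, 2]]  ->  [[1583, 1120], [-3778, -2673]]
... * rho(b^-1) = [[1, 0], [-1, 1]]  ->  [[463, 1120], [-1105, -2673]]
... * rho(b^-1) = [[1, 0], [-1, 1]]  ->  [[-657, 1120], [1568, -2673]]
... * rho(b^-1) = [[1, 0], [-1, 1]]  ->  [[-1777, 1120], [4241, -2673]]
... * rho(b^-1) = [[1, 0], [-1, 1]]  ->  [[-2897, 1120], [6914, -2673]]
... * rho(a^-1) = [[-7, -5], [3, 2]]  ->  [[23639, 16725], [-56417, -39916]]
tr = 23639 + -39916 = -16277

-16277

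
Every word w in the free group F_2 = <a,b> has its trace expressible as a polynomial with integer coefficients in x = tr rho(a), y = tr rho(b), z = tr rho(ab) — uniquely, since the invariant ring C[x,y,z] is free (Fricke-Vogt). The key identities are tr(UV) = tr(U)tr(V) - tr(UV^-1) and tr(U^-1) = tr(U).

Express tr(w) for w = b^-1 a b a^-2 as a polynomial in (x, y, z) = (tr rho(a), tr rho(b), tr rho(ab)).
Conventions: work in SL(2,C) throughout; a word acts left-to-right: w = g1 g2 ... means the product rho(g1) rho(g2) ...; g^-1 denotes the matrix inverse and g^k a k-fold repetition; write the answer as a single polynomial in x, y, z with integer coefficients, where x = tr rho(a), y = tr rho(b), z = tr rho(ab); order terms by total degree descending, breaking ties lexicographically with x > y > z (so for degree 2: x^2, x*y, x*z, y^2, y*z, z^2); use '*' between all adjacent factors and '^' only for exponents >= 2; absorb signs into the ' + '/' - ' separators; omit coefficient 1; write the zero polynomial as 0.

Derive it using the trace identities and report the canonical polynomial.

and tr(a b a) = tr(a) tr(b a) - tr(b)   [square of a] = x*z - y
tr(a b a b) = tr(a b) tr(a b) - tr(1)   [split at a repeated a] = z^2 - 2
tr(b^-1 a b a) = tr(a b a) tr(b) - tr(a b a b)   [inverse elimination on b] = x*y*z - y^2 - z^2 + 2
next, tr(b^-1 a b a^-1) = tr(b^-1 a b) tr(a) - tr(b^-1 a b a)   [inverse elimination on a] = -x*y*z + x^2 + y^2 + z^2 - 2
tr(b^-1 a b a^-2) = tr(b^-1 a b a^-1) tr(a) - tr(b^-1 a b)   [inverse elimination on a] = -x^2*y*z + x^3 + x*y^2 + x*z^2 - 3*x

-x^2*y*z + x^3 + x*y^2 + x*z^2 - 3*x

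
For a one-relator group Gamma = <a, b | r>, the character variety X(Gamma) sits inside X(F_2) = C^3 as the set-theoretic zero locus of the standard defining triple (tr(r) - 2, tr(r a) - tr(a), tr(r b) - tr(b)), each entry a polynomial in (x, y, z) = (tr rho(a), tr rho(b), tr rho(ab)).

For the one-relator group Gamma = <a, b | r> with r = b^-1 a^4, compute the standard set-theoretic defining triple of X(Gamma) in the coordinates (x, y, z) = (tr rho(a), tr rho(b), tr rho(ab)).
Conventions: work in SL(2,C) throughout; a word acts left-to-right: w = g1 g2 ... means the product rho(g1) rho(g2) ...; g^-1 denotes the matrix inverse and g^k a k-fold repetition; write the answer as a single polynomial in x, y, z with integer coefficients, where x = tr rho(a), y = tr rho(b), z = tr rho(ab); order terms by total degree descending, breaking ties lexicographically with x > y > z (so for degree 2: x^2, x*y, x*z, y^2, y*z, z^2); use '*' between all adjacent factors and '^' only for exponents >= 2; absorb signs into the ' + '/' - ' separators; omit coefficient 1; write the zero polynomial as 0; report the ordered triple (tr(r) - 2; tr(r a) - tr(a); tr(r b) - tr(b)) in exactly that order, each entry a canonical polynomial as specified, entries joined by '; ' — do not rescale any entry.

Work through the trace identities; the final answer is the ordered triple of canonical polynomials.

trace(a^2) = trace(a) * trace(a) - trace(1) = x^2 - 2
trace(a^3) = trace(a) * trace(a^2) - trace(a) = x^3 - 3*x
trace(a^4) = trace(a) * trace(a^3) - trace(a^2) = x^4 - 4*x^2 + 2
trace(a b a) = trace(a) * trace(b a) - trace(b) = x*z - y
trace(a^2 b a) = trace(a) * trace(a b a) - trace(a b) = x^2*z - x*y - z
trace(a^4 b) = trace(a) * trace(a^2 b a) - trace(a^2 b) = x^3*z - x^2*y - 2*x*z + y
trace(b^-1 a^4) = trace(a^4) * trace(b) - trace(a^4 b) = x^4*y - x^3*z - 3*x^2*y + 2*x*z + y
trace(a^5) = trace(a) * trace(a^4) - trace(a^3)  (reduce the a square) = x^5 - 5*x^3 + 5*x
trace(a^5 b) = trace(a) * trace(b a^4) - trace(b a^3)  (reduce the a square) = x^4*z - x^3*y - 3*x^2*z + 2*x*y + z
trace(b^-1 a^5) = trace(a^5) * trace(b) - trace(a^5 b)  (eliminate b^-1) = x^5*y - x^4*z - 4*x^3*y + 3*x^2*z + 3*x*y - z
assemble the triple (trace(r) - 2; trace(r a) - x; trace(r b) - y)

x^4*y - x^3*z - 3*x^2*y + 2*x*z + y - 2; x^5*y - x^4*z - 4*x^3*y + 3*x^2*z + 3*x*y - x - z; x^4 - 4*x^2 - y + 2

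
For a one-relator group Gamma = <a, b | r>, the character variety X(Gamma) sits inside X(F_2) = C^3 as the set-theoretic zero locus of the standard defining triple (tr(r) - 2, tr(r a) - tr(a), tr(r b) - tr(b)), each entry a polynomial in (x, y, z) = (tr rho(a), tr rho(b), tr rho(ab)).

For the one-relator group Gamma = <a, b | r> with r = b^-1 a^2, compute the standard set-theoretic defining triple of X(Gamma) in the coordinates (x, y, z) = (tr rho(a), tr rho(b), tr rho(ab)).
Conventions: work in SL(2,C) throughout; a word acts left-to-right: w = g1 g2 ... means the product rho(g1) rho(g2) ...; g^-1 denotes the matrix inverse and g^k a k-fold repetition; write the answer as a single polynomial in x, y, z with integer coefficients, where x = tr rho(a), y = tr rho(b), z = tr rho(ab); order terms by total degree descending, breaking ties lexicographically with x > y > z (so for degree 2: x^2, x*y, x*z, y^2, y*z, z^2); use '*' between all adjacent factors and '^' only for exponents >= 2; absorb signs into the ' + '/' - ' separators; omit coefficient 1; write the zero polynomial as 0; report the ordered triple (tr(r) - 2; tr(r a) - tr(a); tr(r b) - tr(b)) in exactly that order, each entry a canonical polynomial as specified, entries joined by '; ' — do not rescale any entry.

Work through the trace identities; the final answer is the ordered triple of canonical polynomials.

trace(a^2) = trace(a) * trace(a) - trace(1)   [square of a] = x^2 - 2
trace(a^2 b) = trace(a) * trace(b a) - trace(b)   [square of a] = x*z - y
trace(b^-1 a^2) = trace(a^2) * trace(b) - trace(a^2 b)   [inverse elimination on b] = x^2*y - x*z - y
trace(a^3) = trace(a) * trace(a^2) - trace(a)   [square of a] = x^3 - 3*x
trace(a^3 b) = trace(a) * trace(b a^2) - trace(b a)   [square of a] = x^2*z - x*y - z
trace(b^-1 a^3) = trace(a^3) * trace(b) - trace(a^3 b)   [inverse elimination on b] = x^3*y - x^2*z - 2*x*y + z
assemble the triple (trace(r) - 2; trace(r a) - x; trace(r b) - y)

x^2*y - x*z - y - 2; x^3*y - x^2*z - 2*x*y - x + z; x^2 - y - 2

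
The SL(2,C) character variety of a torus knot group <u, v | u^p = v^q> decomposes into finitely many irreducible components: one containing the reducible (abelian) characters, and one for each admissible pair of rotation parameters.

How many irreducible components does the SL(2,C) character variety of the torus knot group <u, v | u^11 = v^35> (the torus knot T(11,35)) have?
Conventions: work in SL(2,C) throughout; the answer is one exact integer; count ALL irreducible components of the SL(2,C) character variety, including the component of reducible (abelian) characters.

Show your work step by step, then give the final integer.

In the torus knot group T(11,35), u^11 = v^35 is central, so an irreducible representation sends it to +I or -I (Schur).
This locks tr(u) to 2*cos(pi*alpha/11), alpha in 1..10, and tr(v) to 2*cos(pi*beta/35), beta in 1..34, on each component of irreducible characters.
The two central values (-1)^alpha I and (-1)^beta I must be the same matrix, so alpha and beta share a parity.
Enumerate parity-matched pairs: 5*17 odd-odd plus 5*17 even-even gives 170.
components with irreducible characters: 170; plus the single component of reducible (abelian) characters: total 171.

171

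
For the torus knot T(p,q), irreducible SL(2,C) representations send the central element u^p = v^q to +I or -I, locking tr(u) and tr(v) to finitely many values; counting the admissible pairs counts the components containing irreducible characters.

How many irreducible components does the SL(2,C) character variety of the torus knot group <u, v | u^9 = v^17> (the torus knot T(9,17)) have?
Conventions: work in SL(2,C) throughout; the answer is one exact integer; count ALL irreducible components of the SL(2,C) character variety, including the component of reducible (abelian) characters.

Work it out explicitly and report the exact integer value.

Gamma = < u, v | u^9 = v^17 > (torus knot T(9,17)); the central element u^9 = v^17 acts as +I or -I in any irreducible SL(2,C) representation.
This locks tr(u) to 2*cos(pi*alpha/9), alpha in 1..8, and tr(v) to 2*cos(pi*beta/17), beta in 1..16, on each component of irreducible characters.
The two central values (-1)^alpha I and (-1)^beta I must be the same matrix, so alpha and beta share a parity.
Counting: 4 odd alphas x 8 odd betas + 4 even alphas x 8 even betas = 32 + 32 = 64.
That is 64 components of irreducible characters, and with the reducible (abelian) component the total is 65.

65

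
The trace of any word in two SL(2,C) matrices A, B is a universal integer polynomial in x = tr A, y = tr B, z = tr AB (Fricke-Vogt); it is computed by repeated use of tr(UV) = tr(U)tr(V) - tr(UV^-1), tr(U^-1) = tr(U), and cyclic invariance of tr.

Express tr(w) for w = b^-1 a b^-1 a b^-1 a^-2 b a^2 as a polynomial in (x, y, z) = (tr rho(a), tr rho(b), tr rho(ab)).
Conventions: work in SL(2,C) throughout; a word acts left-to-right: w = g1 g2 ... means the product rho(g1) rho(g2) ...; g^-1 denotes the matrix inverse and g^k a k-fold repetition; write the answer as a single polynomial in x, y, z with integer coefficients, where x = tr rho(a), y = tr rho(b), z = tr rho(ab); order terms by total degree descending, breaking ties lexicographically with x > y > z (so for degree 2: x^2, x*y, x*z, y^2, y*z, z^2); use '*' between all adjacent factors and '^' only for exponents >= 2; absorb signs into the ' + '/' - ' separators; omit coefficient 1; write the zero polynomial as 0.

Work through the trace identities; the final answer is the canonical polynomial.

-x^5*y^3*z + x^6*y^2 + x^4*y^4 + 3*x^4*y^2*z^2 - 2*x^5*y*z - 2*x^3*y^3*z - 3*x^3*y*z^3 - 4*x^4*y^2 + x^4*z^2 + x^2*y^2*z^2 + x^2*z^4 + 9*x^3*y*z - x^4 - 5*x^2*z^2 - 2*x*y*z + 4*x^2 + z^2 - 2

tr(a^2) = tr(a) * tr(a) - tr(1) = x^2 - 2
so tr(a^3) = tr(a) * tr(a^2) - tr(a) = x^3 - 3*x
tr(a b a) = tr(a) * tr(b a) - tr(b) = x*z - y
tr(a^3 b) = tr(a) * tr(a b a) - tr(a b) = x^2*z - x*y - z
tr(a^2 b^-1 a) = tr(a^3) * tr(b) - tr(a^3 b) = x^3*y - x^2*z - 2*x*y + z
reduce: tr(a b^2 a) = tr(b) * tr(a^2 b) - tr(a^2) = x*y*z - x^2 - y^2 + 2
tr(a b^2) = tr(b) * tr(a b) - tr(a) = y*z - x
reduce: tr(a b^2 a^2) = tr(a) * tr(a b^2 a) - tr(a b^2) = x^2*y*z - x^3 - x*y^2 - y*z + 3*x
reduce: tr(a b^2 a^3) = tr(a) * tr(a b^2 a^2) - tr(a b^2 a) = x^3*y*z - x^4 - x^2*y^2 - 2*x*y*z + 4*x^2 + y^2 - 2
reduce: tr(b a b a) = tr(a b) * tr(a b) - tr(1)   [split at repeated a] = z^2 - 2
reduce: tr(a^2 b a b) = tr(a) * tr(b a b a) - tr(b a b) = x*z^2 - y*z - x
tr(a b a b^2 a) = tr(b) * tr(a^2 b a b) - tr(a^2 b a) = x*y*z^2 - x^2*z - y^2*z + z
tr(a b a b^2) = tr(b) * tr(a b a b) - tr(a b a) = y*z^2 - x*z - y
tr(a b^2 a^3 b) = tr(a) * tr(a b a b^2 a) - tr(a b a b^2) = x^2*y*z^2 - x^3*z - x*y^2*z - y*z^2 + 2*x*z + y
tr(b a^3 b^-1 a b) = tr(a b^2 a^3) * tr(b) - tr(a b^2 a^3 b) = x^3*y^2*z - x^4*y - x^2*y^3 - x^2*y*z^2 + x^3*z - x*y^2*z + 4*x^2*y + y^3 + y*z^2 - 2*x*z - 3*y
reduce: tr(a^2 b a b a) = tr(a) * tr(a b a b a) - tr(a b a b) = x^2*z^2 - x*y*z - x^2 - z^2 + 2
tr(a b a b a^3) = tr(a) * tr(a^2 b a b a) - tr(a^2 b a b) = x^3*z^2 - x^2*y*z - x^3 - 2*x*z^2 + y*z + 3*x
tr(b a b a b a) = tr(a b) * tr(a b a b) - tr(a^-1 b^-1)   [split at repeated a] = z^3 - 3*z
tr(b a b a b a^2) = tr(a) * tr(b a b a b a) - tr(b a b a b) = x*z^3 - y*z^2 - 2*x*z + y
reduce: tr(a b a b a^3 b) = tr(a) * tr(b a b a b a^2) - tr(b a b a b a) = x^2*z^3 - x*y*z^2 - 2*x^2*z - z^3 + x*y + 3*z
tr(b a^3 b^-1 a b a) = tr(a b a b a^3) * tr(b) - tr(a b a b a^3 b) = x^3*y*z^2 - x^2*y^2*z - x^2*z^3 - x^3*y - x*y*z^2 + 2*x^2*z + y^2*z + z^3 + 2*x*y - 3*z
tr(a b^-1 a b a^-1 b a^2) = tr(b a^3 b^-1 a b) * tr(a) - tr(b a^3 b^-1 a b a) = x^4*y^2*z - x^5*y - x^3*y^3 - 2*x^3*y*z^2 + x^4*z + x^2*z^3 + 5*x^3*y + x*y^3 + 2*x*y*z^2 - 4*x^2*z - y^2*z - z^3 - 5*x*y + 3*z
reduce: tr(b a^2 b^2 a) = tr(b) * tr(a b a^2 b) - tr(a b a^2) = x*y*z^2 - x^2*z - y^2*z + z
so tr(b a^2 b^2) = tr(b) * tr(a^2 b^2) - tr(a^2 b) = x*y^2*z - x^2*y - y^3 - x*z + 3*y
tr(b a^2 b a^2 b) = tr(a) * tr(b a^2 b^2 a) - tr(b a^2 b^2) = x^2*y*z^2 - x^3*z - 2*x*y^2*z + x^2*y + y^3 + 2*x*z - 3*y
reduce: tr(b a^2 b a^2 b a) = tr(a) * tr(b a b a^2 b a) - tr(b a b a^2 b) = x^2*z^3 - 2*x*y*z^2 - x^2*z + y^2*z + x*y - z
tr(a b a^-1 b a^2 b a) = tr(b a^2 b a^2 b) * tr(a) - tr(b a^2 b a^2 b a) = x^3*y*z^2 - x^4*z - 2*x^2*y^2*z - x^2*z^3 + x^3*y + x*y^3 + 2*x*y*z^2 + 3*x^2*z - y^2*z - 4*x*y + z
tr(b a b a b^2 a) = tr(b) * tr(a b a b a b) - tr(a b a b a) = y*z^3 - x*z^2 - 2*y*z + x
so tr(b a b a b^2) = tr(b) * tr(a b a b^2) - tr(a b a b) = y^2*z^2 - x*y*z - y^2 - z^2 + 2
reduce: tr(b a^2 b a b a b) = tr(a) * tr(b a b a b^2 a) - tr(b a b a b^2) = x*y*z^3 - x^2*z^2 - y^2*z^2 - x*y*z + x^2 + y^2 + z^2 - 2
reduce: tr(b a b a b a b a) = tr(a b a b) * tr(a b a b) - tr(1)   [split at repeated a] = z^4 - 4*z^2 + 2
reduce: tr(b a^2 b a b a b a) = tr(a) * tr(b a b a b a b a) - tr(b a b a b a b) = x*z^4 - y*z^3 - 3*x*z^2 + 2*y*z + x
tr(a b a^-1 b a^2 b a b) = tr(b a^2 b a b a b) * tr(a) - tr(b a^2 b a b a b a) = x^2*y*z^3 - x^3*z^2 - x*y^2*z^2 - x*z^4 - x^2*y*z + y*z^3 + x^3 + x*y^2 + 4*x*z^2 - 2*y*z - 3*x
so tr(a b^-1 a b a^-1 b a^2 b) = tr(a b a^-1 b a^2 b a) * tr(b) - tr(a b a^-1 b a^2 b a b) = x^3*y^2*z^2 - x^4*y*z - 2*x^2*y^3*z - 2*x^2*y*z^3 + x^3*y^2 + x^3*z^2 + x*y^4 + 3*x*y^2*z^2 + x*z^4 + 4*x^2*y*z - y^3*z - y*z^3 - x^3 - 5*x*y^2 - 4*x*z^2 + 3*y*z + 3*x
so tr(a^-1 b a^2 b^-1 a b^-1 a b) = tr(a b^-1 a b a^-1 b a^2) * tr(b) - tr(a b^-1 a b a^-1 b a^2 b) = x^4*y^3*z - x^5*y^2 - x^3*y^4 - 3*x^3*y^2*z^2 + 2*x^4*y*z + 2*x^2*y^3*z + 3*x^2*y*z^3 + 4*x^3*y^2 - x^3*z^2 - x*y^2*z^2 - x*z^4 - 8*x^2*y*z + x^3 + 4*x*z^2 - 3*x
so tr(a^-1 b a^2 b^-1 a b^-1 a b^-1) = tr(a^-1 b a^2 b^-1 a b^-1 a) * tr(b) - tr(a^-1 b a^2 b^-1 a b^-1 a b) = -x^4*y^3*z + x^5*y^2 + x^3*y^4 + 3*x^3*y^2*z^2 - 2*x^4*y*z - 2*x^2*y^3*z - 3*x^2*y*z^3 - 3*x^3*y^2 + x^3*z^2 + x*y^2*z^2 + x*z^4 + 7*x^2*y*z - x^3 - 2*x*y^2 - 4*x*z^2 + y*z + 3*x
tr(a^4) = tr(a) * tr(a^3) - tr(a^2) = x^4 - 4*x^2 + 2
tr(a^4 b) = tr(a) * tr(b a^3) - tr(b a^2) = x^3*z - x^2*y - 2*x*z + y
reduce: tr(a^3 b^-1 a) = tr(a^4) * tr(b) - tr(a^4 b) = x^4*y - x^3*z - 3*x^2*y + 2*x*z + y
tr(a^3 b^-1 a b) = tr(a b a^3) * tr(b) - tr(a b a^3 b) = x^3*y*z - x^2*y^2 - x^2*z^2 - x*y*z + x^2 + y^2 + z^2 - 2
reduce: tr(a^2 b^-1 a b^-1 a) = tr(a^3 b^-1 a) * tr(b) - tr(a^3 b^-1 a b) = x^4*y^2 - 2*x^3*y*z - 2*x^2*y^2 + x^2*z^2 + 3*x*y*z - x^2 - z^2 + 2
tr(b^-1 a b^-1 a b^-1 a^-2 b a^2) = tr(a^-1 b a^2 b^-1 a b^-1 a b^-1) * tr(a) - tr(a^-1 b a^2 b^-1 a b^-1 a b^-1 a) = -x^5*y^3*z + x^6*y^2 + x^4*y^4 + 3*x^4*y^2*z^2 - 2*x^5*y*z - 2*x^3*y^3*z - 3*x^3*y*z^3 - 4*x^4*y^2 + x^4*z^2 + x^2*y^2*z^2 + x^2*z^4 + 9*x^3*y*z - x^4 - 5*x^2*z^2 - 2*x*y*z + 4*x^2 + z^2 - 2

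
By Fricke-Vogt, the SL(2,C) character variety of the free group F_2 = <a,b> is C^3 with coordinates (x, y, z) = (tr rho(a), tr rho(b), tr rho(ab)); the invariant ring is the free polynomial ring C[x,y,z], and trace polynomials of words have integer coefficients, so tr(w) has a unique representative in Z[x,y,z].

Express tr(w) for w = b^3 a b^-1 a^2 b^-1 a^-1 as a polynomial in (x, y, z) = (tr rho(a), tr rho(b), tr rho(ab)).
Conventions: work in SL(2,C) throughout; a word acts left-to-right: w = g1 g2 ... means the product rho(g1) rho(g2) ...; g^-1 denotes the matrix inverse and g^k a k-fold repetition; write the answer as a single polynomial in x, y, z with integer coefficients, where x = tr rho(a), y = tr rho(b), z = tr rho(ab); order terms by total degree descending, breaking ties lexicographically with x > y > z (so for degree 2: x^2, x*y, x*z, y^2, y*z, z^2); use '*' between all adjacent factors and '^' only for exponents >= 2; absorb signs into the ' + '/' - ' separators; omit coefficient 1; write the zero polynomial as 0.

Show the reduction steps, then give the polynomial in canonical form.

trace(a^2 b) = trace(a) * trace(b a) - trace(b) = x*z - y
trace(a^2) = trace(a) * trace(a) - trace(1) = x^2 - 2
trace(b^2 a^2) = trace(b) * trace(a^2 b) - trace(a^2) = x*y*z - x^2 - y^2 + 2
trace(b^2 a) = trace(b) * trace(a b) - trace(a) = y*z - x
trace(a^2 b^2 a) = trace(a) * trace(b^2 a^2) - trace(b^2 a) = x^2*y*z - x^3 - x*y^2 - y*z + 3*x
trace(a b a b) = trace(b a) * trace(b a) - trace(1)   [split at repeated b] = z^2 - 2
trace(b^2 a b a) = trace(b) * trace(a b a b) - trace(a b a) = y*z^2 - x*z - y
trace(b^2 a b) = trace(b) * trace(a b^2) - trace(a b) = y^2*z - x*y - z
trace(a^2 b^2 a b) = trace(a) * trace(b^2 a b a) - trace(b^2 a b) = x*y*z^2 - x^2*z - y^2*z + z
trace(b^2 a b^-1 a^2) = trace(a^2 b^2 a) * trace(b) - trace(a^2 b^2 a b) = x^2*y^2*z - x^3*y - x*y^3 - x*y*z^2 + x^2*z + 3*x*y - z
trace(a^4 b^2) = trace(a) * trace(a b^2 a^2) - trace(a b^2 a) = x^3*y*z - x^4 - x^2*y^2 - 2*x*y*z + 4*x^2 + y^2 - 2
trace(b a^3) = trace(a) * trace(b a^2) - trace(b a) = x^2*z - x*y - z
trace(a^4 b) = trace(a) * trace(b a^3) - trace(b a^2) = x^3*z - x^2*y - 2*x*z + y
trace(a b^3 a^3) = trace(b) * trace(a^4 b^2) - trace(a^4 b) = x^3*y^2*z - x^4*y - x^2*y^3 - x^3*z - 2*x*y^2*z + 5*x^2*y + y^3 + 2*x*z - 3*y
trace(a^2 b a b) = trace(a) * trace(b a b a) - trace(b a b) = x*z^2 - y*z - x
trace(b a^2 b a b) = trace(b) * trace(a^2 b a b) - trace(a^2 b a) = x*y*z^2 - x^2*z - y^2*z + z
trace(b a b^3 a^2) = trace(b) * trace(b a^2 b a b) - trace(b a^2 b a) = x*y^2*z^2 - x^2*y*z - y^3*z - x*z^2 + 2*y*z + x
trace(b a b^3 a) = trace(b) * trace(a b a b^2) - trace(a b a b) = y^2*z^2 - x*y*z - y^2 - z^2 + 2
trace(a b^3 a^3 b) = trace(a) * trace(b a b^3 a^2) - trace(b a b^3 a) = x^2*y^2*z^2 - x^3*y*z - x*y^3*z - x^2*z^2 - y^2*z^2 + 3*x*y*z + x^2 + y^2 + z^2 - 2
trace(a^2 b^-1 a b^3 a) = trace(a b^3 a^3) * trace(b) - trace(a b^3 a^3 b) = x^3*y^3*z - x^4*y^2 - x^2*y^4 - x^2*y^2*z^2 - x*y^3*z + 5*x^2*y^2 + x^2*z^2 + y^4 + y^2*z^2 - x*y*z - x^2 - 4*y^2 - z^2 + 2
trace(a b a^3 b) = trace(a) * trace(a b a b a) - trace(a b a b) = x^2*z^2 - x*y*z - x^2 - z^2 + 2
trace(b a b a^3 b) = trace(b) * trace(a b a^3 b) - trace(a b a^3) = x^2*y*z^2 - x^3*z - x*y^2*z - y*z^2 + 2*x*z + y
trace(a b^3 a b a^2) = trace(b) * trace(b a b a^3 b) - trace(b a b a^3) = x^2*y^2*z^2 - x^3*y*z - x*y^3*z - x^2*z^2 - y^2*z^2 + 3*x*y*z + x^2 + y^2 + z^2 - 2
trace(a b a b a b) = trace(a b) * trace(a b a b) - trace(a^-1 b^-1)   [split at repeated a] = z^3 - 3*z
trace(b a b^2 a b a) = trace(b) * trace(a b a b a b) - trace(a b a b a) = y*z^3 - x*z^2 - 2*y*z + x
trace(b a b^2 a b) = trace(b) * trace(a b^2 a b) - trace(a b^2 a) = y^2*z^2 - 2*x*y*z + x^2 - 2
trace(b a b a^2 b a b) = trace(a) * trace(b a b^2 a b a) - trace(b a b^2 a b) = x*y*z^3 - x^2*z^2 - y^2*z^2 + 2
trace(b a b a^2 b a) = trace(a) * trace(b a b a b a) - trace(b a b a b) = x*z^3 - y*z^2 - 2*x*z + y
trace(a b^3 a b a^2 b) = trace(b) * trace(b a b a^2 b a b) - trace(b a b a^2 b a) = x*y^2*z^3 - x^2*y*z^2 - y^3*z^2 - x*z^3 + y*z^2 + 2*x*z + y
trace(a^2 b^-1 a b^3 a b) = trace(a b^3 a b a^2) * trace(b) - trace(a b^3 a b a^2 b) = x^2*y^3*z^2 - x^3*y^2*z - x*y^4*z - x*y^2*z^3 + 3*x*y^2*z + x*z^3 + x^2*y + y^3 - 2*x*z - 3*y
trace(b^3 a b^-1 a^2 b^-1 a) = trace(a^2 b^-1 a b^3 a) * trace(b) - trace(a^2 b^-1 a b^3 a b) = x^3*y^4*z - x^4*y^3 - x^2*y^5 - 2*x^2*y^3*z^2 + x^3*y^2*z + x*y^2*z^3 + 5*x^2*y^3 + x^2*y*z^2 + y^5 + y^3*z^2 - 4*x*y^2*z - x*z^3 - 2*x^2*y - 5*y^3 - y*z^2 + 2*x*z + 5*y
trace(b^3 a b^-1 a^2 b^-1 a^-1) = trace(b^3 a b^-1 a^2 b^-1) * trace(a) - trace(b^3 a b^-1 a^2 b^-1 a) = -x^3*y^4*z + x^4*y^3 + x^2*y^5 + 2*x^2*y^3*z^2 - x*y^2*z^3 - x^4*y - 6*x^2*y^3 - 2*x^2*y*z^2 - y^5 - y^3*z^2 + x^3*z + 4*x*y^2*z + x*z^3 + 5*x^2*y + 5*y^3 + y*z^2 - 3*x*z - 5*y

-x^3*y^4*z + x^4*y^3 + x^2*y^5 + 2*x^2*y^3*z^2 - x*y^2*z^3 - x^4*y - 6*x^2*y^3 - 2*x^2*y*z^2 - y^5 - y^3*z^2 + x^3*z + 4*x*y^2*z + x*z^3 + 5*x^2*y + 5*y^3 + y*z^2 - 3*x*z - 5*y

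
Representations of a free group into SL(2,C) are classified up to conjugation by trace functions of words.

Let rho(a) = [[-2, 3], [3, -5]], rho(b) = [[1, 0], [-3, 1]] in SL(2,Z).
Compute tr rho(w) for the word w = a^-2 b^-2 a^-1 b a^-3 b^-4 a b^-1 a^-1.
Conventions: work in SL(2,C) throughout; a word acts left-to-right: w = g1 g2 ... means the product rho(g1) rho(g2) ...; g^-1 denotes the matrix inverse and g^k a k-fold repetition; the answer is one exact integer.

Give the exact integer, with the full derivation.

rho(a^-1) = [[-5, -3], [-3, -2]]
... * rho(a^-1) = [[-5, -3], [-3, -2]]  ->  [[34, 21], [21, 13]]
... * rho(b^-1) = [[1, 0], [3, 1]]  ->  [[97, 21], [60, 13]]
... * rho(b^-1) = [[1, 0], [3, 1]]  ->  [[160, 21], [99, 13]]
... * rho(a^-1) = [[-5, -3], [-3, -2]]  ->  [[-863, -522], [-534, -323]]
... * rho(b) = [[1, 0], [-3, 1]]  ->  [[703, -522], [435, -323]]
... * rho(a^-1) = [[-5, -3], [-3, -2]]  ->  [[-1949, -1065], [-1206, -659]]
... * rho(a^-1) = [[-5, -3], [-3, -2]]  ->  [[12940, 7977], [8007, 4936]]
... * rho(a^-1) = [[-5, -3], [-3, -2]]  ->  [[-88631, -54774], [-54843, -33893]]
... * rho(b^-1) = [[1, 0], [3, 1]]  ->  [[-252953, -54774], [-156522, -33893]]
... * rho(b^-1) = [[1, 0], [3, 1]]  ->  [[-417275, -54774], [-258201, -33893]]
... * rho(b^-1) = [[1, 0], [3, 1]]  ->  [[-581597, -54774], [-359880, -33893]]
... * rho(b^-1) = [[1, 0], [3, 1]]  ->  [[-745919, -54774], [-461559, -33893]]
... * rho(a) = [[-2, 3], [3, -5]]  ->  [[1327516, -1963887], [821439, -1215212]]
... * rho(b^-1) = [[1, 0], [3, 1]]  ->  [[-4564145, -1963887], [-2824197, -1215212]]
... * rho(a^-1) = [[-5, -3], [-3, -2]]  ->  [[28712386, 17620209], [17766621, 10903015]]
tr = 28712386 + 10903015 = 39615401

39615401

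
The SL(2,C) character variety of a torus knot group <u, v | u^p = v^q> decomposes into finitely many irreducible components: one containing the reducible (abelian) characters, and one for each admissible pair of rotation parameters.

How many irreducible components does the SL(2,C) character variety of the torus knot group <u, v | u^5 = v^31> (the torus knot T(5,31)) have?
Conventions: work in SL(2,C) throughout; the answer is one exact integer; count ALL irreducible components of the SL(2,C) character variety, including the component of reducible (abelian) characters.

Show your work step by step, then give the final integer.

For T(5,31): irreducibility forces the central element u^5 = v^31 to one of +I, -I.
This locks tr(u) to 2*cos(pi*alpha/5), alpha in 1..4, and tr(v) to 2*cos(pi*beta/31), beta in 1..30, on each component of irreducible characters.
The two central values (-1)^alpha I and (-1)^beta I must be the same matrix, so alpha and beta share a parity.
count pairs: odd alpha (2 choices) x odd beta (15), plus even alpha (2) x even beta (15): 2*15 + 2*15 = 60.
That is 60 components of irreducible characters, and with the reducible (abelian) component the total is 61.

61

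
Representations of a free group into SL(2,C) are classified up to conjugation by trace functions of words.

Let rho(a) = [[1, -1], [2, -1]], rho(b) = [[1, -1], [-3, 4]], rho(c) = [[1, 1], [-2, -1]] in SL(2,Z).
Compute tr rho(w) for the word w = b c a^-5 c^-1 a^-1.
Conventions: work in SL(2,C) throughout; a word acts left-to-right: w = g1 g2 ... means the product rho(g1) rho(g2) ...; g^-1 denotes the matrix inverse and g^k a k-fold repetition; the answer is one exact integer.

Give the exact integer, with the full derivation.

-145

rho(b) = [[1, -1], [-3, 4]]
... * rho(c) = [[1, 1], [-2, -1]]  ->  [[3, 2], [-11, -7]]
... * rho(a^-1) = [[-1, 1], [-2, 1]]  ->  [[-7, 5], [25, -18]]
... * rho(a^-1) = [[-1, 1], [-2, 1]]  ->  [[-3, -2], [11, 7]]
... * rho(a^-1) = [[-1, 1], [-2, 1]]  ->  [[7, -5], [-25, 18]]
... * rho(a^-1) = [[-1, 1], [-2, 1]]  ->  [[3, 2], [-11, -7]]
... * rho(a^-1) = [[-1, 1], [-2, 1]]  ->  [[-7, 5], [25, -18]]
... * rho(c^-1) = [[-1, -1], [2, 1]]  ->  [[17, 12], [-61, -43]]
... * rho(a^-1) = [[-1, 1], [-2, 1]]  ->  [[-41, 29], [147, -104]]
tr = -41 + -104 = -145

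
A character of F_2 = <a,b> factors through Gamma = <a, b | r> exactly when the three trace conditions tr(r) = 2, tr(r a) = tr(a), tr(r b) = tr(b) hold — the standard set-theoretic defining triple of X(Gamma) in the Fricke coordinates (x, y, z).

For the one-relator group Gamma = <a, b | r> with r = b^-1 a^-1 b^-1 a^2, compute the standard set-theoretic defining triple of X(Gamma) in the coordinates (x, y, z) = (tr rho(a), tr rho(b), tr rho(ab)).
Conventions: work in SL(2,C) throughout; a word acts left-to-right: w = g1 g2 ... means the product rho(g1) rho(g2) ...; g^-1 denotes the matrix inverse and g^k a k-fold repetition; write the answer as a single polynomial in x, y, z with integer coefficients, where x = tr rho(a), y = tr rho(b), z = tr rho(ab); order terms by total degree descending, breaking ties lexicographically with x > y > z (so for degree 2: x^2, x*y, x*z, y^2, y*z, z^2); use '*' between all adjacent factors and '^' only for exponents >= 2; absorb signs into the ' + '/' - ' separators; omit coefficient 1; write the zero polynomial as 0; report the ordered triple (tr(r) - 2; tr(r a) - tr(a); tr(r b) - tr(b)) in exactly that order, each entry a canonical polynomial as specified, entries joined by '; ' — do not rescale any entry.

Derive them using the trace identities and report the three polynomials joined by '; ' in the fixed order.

x^2*y*z - x^3 - x*z^2 - y*z + 3*x - 2; x^3*y*z - x^4 - x^2*z^2 - 2*x*y*z + 4*x^2 + z^2 - x - 2; x*y - y - z

so tr(a b^-1) = tr(a)*tr(b) - tr(a b) = x*y - z
reduce: tr(a^2 b) = tr(a)*tr(b a) - tr(b) = x*z - y
reduce: tr(a^2) = tr(a)*tr(a) - tr(1) = x^2 - 2
reduce: tr(b a^2 b) = tr(b)*tr(a^2 b) - tr(a^2) = x*y*z - x^2 - y^2 + 2
tr(b a b a) = tr(b a)*tr(b a) - tr(1)   [split at repeated b] = z^2 - 2
tr(b a b) = tr(b)*tr(a b) - tr(a) = y*z - x
tr(b a^2 b a) = tr(a)*tr(b a b a) - tr(b a b) = x*z^2 - y*z - x
tr(a^-1 b a^2 b) = tr(b a^2 b)*tr(a) - tr(b a^2 b a) = x^2*y*z - x^3 - x*y^2 - x*z^2 + y*z + 3*x
reduce: tr(a^2 b^-1 a^-1 b) = tr(a^-1 b a^2)*tr(b) - tr(a^-1 b a^2 b) = -x^2*y*z + x^3 + x*y^2 + x*z^2 - 3*x
reduce: tr(b^-1 a^-1 b^-1 a^2) = tr(a^2 b^-1 a^-1)*tr(b) - tr(a^2 b^-1 a^-1 b) = x^2*y*z - x^3 - x*z^2 - y*z + 3*x
tr(b^-1 a^2) = tr(a^2)*tr(b) - tr(a^2 b) = x^2*y - x*z - y
so tr(a^3 b) = tr(a)*tr(a b a) - tr(a b) = x^2*z - x*y - z
reduce: tr(a^3) = tr(a)*tr(a^2) - tr(a) = x^3 - 3*x
reduce: tr(b a^3 b) = tr(b)*tr(a^3 b) - tr(a^3) = x^2*y*z - x^3 - x*y^2 - y*z + 3*x
so tr(b a^3 b a) = tr(a)*tr(b a b a^2) - tr(b a b a) = x^2*z^2 - x*y*z - x^2 - z^2 + 2
tr(a^3 b a^-1 b) = tr(b a^3 b)*tr(a) - tr(b a^3 b a) = x^3*y*z - x^4 - x^2*y^2 - x^2*z^2 + 4*x^2 + z^2 - 2
so tr(a^-1 b^-1 a^3 b) = tr(a^3 b a^-1)*tr(b) - tr(a^3 b a^-1 b) = -x^3*y*z + x^4 + x^2*y^2 + x^2*z^2 + x*y*z - 4*x^2 - y^2 - z^2 + 2
so tr(b^-1 a^-1 b^-1 a^3) = tr(a^-1 b^-1 a^3)*tr(b) - tr(a^-1 b^-1 a^3 b) = x^3*y*z - x^4 - x^2*z^2 - 2*x*y*z + 4*x^2 + z^2 - 2
assemble the triple (tr(r) - 2; tr(r a) - x; tr(r b) - y)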